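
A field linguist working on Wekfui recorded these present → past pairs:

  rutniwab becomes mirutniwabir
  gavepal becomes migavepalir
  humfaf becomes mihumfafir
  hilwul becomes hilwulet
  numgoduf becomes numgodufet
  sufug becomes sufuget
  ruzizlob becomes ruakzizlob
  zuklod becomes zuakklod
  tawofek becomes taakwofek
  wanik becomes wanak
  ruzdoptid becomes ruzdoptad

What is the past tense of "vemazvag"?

mivemazvagir

gavepal and hilwul both end in -l yet inflect differently (migavepalir, hilwulet), so the final letter is not what conditions the rule; the last vowel is.
"vemazvag" has last vowel 'a'. The stems whose last vowel is 'a' (rutniwab → mirutniwabir, gavepal → migavepalir, humfaf → mihumfafir) add mi- … -ir around the stem.
The other patterns: stems whose last vowel is 'u' add -et; stems whose last vowel is 'e' or 'o' insert -ak- after the first vowel; stems whose last vowel is 'i' change the last vowel to 'a'.
So vemazvag → mivemazvagir.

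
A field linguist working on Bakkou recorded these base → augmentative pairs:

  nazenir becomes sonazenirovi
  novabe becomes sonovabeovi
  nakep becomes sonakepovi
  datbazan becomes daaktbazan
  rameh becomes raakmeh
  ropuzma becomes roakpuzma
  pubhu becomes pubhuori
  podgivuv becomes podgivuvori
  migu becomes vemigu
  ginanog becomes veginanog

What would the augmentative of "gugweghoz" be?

vegugweghoz

"gugweghoz" begins with g-. The one such stem in the data (ginanog → veginanog) adds the prefix ve-, so the same rule applies.
The other patterns: stems beginning with n- add so- … -ovi around the stem; stems beginning with d- or r- insert -ak- after the first vowel; stems beginning with p- add -ori.
So gugweghoz → vegugweghoz.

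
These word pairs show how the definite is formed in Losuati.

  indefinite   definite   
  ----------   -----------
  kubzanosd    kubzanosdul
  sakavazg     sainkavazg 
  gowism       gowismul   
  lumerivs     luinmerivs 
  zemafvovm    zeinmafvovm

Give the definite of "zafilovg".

gowism and zemafvovm both end in -m yet inflect differently (gowismul, zeinmafvovm), so the final letter is not what conditions the rule; the second-to-last letter is.
"zafilovg" has second-to-last letter 'v'. The stems whose second-to-last letter is 'v' (lumerivs → luinmerivs, zemafvovm → zeinmafvovm) insert -in- after the first vowel.
The other pattern: stems whose second-to-last letter is 's' add -ul.
So zafilovg → zainfilovg.

zainfilovg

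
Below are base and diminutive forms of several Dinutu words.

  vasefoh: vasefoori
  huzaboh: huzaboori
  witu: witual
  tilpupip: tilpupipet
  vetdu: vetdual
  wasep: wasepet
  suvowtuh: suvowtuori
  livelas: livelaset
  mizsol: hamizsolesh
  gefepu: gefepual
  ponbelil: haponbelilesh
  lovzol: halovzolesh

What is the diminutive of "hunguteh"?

hunguteori

"hunguteh" ends in -h. The stems ending in -h (huzaboh → huzaboori, suvowtuh → suvowtuori, vasefoh → vasefoori) drop the final letter and add -ori.
The other patterns: stems ending in -u add -al; stems ending in -l add ha- … -esh around the stem; stems ending in -p or -s add -et.
So hunguteh → hunguteori.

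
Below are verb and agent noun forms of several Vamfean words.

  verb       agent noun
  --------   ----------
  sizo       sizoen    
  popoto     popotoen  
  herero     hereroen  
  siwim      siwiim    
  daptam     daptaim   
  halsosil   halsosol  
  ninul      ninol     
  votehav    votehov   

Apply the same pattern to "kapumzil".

siwim and halsosil both have last vowel 'i' yet inflect differently (siwiim, halsosol), so the last vowel is not what conditions the rule; the final letter is.
"kapumzil" ends in -l. The stems ending in -l (halsosil → halsosol, ninul → ninol) change the last vowel to 'o'.
The other patterns: stems ending in -o add -en; stems ending in -m drop the final letter and add -im.
So kapumzil → kapumzol.

kapumzol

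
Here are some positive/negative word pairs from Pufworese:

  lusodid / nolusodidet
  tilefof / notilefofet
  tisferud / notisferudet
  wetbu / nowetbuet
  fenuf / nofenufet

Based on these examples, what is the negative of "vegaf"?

novegafet

Every pair shown (lusodid → nolusodidet, tilefof → notilefofet, tisferud → notisferudet, …) follows the same rule: add no- … -et around the stem.
So vegaf → novegafet.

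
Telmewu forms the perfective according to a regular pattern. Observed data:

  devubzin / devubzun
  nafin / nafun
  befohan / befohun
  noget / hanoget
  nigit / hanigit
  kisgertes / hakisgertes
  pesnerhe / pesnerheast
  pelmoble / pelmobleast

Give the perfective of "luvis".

devubzin and nigit both have last vowel 'i' yet inflect differently (devubzun, hanigit), so the last vowel is not what conditions the rule; the final letter is.
"luvis" ends in -s. The one such stem in the data (kisgertes → hakisgertes) adds the prefix ha-, so the same rule applies.
So luvis → haluvis.

haluvis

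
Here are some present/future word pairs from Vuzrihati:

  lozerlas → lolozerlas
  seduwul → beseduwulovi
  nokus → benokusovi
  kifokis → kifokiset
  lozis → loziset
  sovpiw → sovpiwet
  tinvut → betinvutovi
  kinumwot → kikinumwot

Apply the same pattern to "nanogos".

nokus and lozis both end in -s yet inflect differently (benokusovi, loziset), so the final letter is not what conditions the rule; the last vowel is.
"nanogos" has last vowel 'o'. The one such stem in the data (kinumwot → kikinumwot) repeats the first consonant+vowel as a prefix (as does lozerlas), so the same rule applies.
The other patterns: stems whose last vowel is 'u' add be- … -ovi around the stem; stems whose last vowel is 'i' add -et.
So nanogos → nananogos.

nananogos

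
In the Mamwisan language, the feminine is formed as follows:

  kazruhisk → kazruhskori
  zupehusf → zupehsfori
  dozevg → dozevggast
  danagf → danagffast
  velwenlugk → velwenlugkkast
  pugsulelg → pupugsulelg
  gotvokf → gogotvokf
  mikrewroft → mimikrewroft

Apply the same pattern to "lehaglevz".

zupehusf and danagf both end in -f yet inflect differently (zupehsfori, danagffast), so the final letter is not what conditions the rule; the second-to-last letter is.
"lehaglevz" has second-to-last letter 'v'. The one such stem in the data (dozevg → dozevggast) doubles the final consonant and adds -ast (as do danagf, velwenlugk), so the same rule applies.
The other patterns: stems whose second-to-last letter is 's' delete the last vowel and add -ori; stems whose second-to-last letter is 'f', 'k' or 'l' repeat the first consonant+vowel as a prefix.
So lehaglevz → lehaglevzzast.

lehaglevzzast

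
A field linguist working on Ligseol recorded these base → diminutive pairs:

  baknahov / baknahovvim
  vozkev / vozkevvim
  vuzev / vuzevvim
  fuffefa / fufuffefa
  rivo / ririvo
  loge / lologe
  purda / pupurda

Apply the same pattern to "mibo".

baknahov and rivo both have last vowel 'o' yet inflect differently (baknahovvim, ririvo), so the last vowel is not what conditions the rule; whether the stem ends in a vowel or a consonant is.
"mibo" ends in a vowel. The stems ending in a vowel (fuffefa → fufuffefa, rivo → ririvo, loge → lologe) repeat the first consonant+vowel as a prefix.
So mibo → mimibo.

mimibo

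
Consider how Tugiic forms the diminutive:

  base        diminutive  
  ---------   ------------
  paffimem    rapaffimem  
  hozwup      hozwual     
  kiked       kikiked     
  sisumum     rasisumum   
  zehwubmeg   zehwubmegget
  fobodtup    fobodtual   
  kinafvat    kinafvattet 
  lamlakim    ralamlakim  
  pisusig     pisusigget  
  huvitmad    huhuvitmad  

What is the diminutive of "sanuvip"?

"sanuvip" ends in -p. The stems ending in -p (fobodtup → fobodtual, hozwup → hozwual) drop the final letter and add -al.
The other patterns: stems ending in -m add the prefix ra-; stems ending in -d repeat the first consonant+vowel as a prefix; stems ending in -g or -t double the final consonant and add -et.
So sanuvip → sanuvial.

sanuvial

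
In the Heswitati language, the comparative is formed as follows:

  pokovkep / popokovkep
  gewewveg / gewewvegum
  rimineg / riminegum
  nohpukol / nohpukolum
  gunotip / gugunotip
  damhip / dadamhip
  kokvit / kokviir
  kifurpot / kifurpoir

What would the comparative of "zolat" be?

kokvit and damhip both have last vowel 'i' yet inflect differently (kokviir, dadamhip), so the last vowel is not what conditions the rule; the final letter is.
"zolat" ends in -t. The stems ending in -t (kokvit → kokviir, kifurpot → kifurpoir) drop the final letter and add -ir.
The other patterns: stems ending in -p repeat the first consonant+vowel as a prefix; stems ending in -g or -l add -um.
So zolat → zolair.

zolair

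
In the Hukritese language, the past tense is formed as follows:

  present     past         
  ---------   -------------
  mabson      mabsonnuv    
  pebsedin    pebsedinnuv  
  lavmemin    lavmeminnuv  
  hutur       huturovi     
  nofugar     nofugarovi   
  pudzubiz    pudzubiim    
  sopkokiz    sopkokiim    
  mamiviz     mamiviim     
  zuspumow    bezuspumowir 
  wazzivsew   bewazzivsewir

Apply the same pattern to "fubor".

"fubor" ends in -r. The stems ending in -r (hutur → huturovi, nofugar → nofugarovi) add -ovi.
So fubor → fuborovi.

fuborovi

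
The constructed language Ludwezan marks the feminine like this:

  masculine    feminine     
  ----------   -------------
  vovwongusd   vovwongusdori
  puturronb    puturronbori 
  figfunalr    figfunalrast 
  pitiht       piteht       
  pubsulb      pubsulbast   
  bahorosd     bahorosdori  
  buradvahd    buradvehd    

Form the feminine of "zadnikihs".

buradvahd and vovwongusd both end in -d yet inflect differently (buradvehd, vovwongusdori), so the final letter is not what conditions the rule; the second-to-last letter is.
"zadnikihs" has second-to-last letter 'h'. The stems whose second-to-last letter is 'h' (pitiht → piteht, buradvahd → buradvehd) change the last vowel to 'e'.
The other patterns: stems whose second-to-last letter is 'l' add -ast; stems whose second-to-last letter is 'n' or 's' add -ori.
So zadnikihs → zadnikehs.

zadnikehs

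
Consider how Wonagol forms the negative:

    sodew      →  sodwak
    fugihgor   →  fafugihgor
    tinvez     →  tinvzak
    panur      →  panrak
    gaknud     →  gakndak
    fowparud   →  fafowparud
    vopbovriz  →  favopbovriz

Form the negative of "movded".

panur and fugihgor both end in -r yet inflect differently (panrak, fafugihgor), so the final letter is not what conditions the rule; the number of vowels is.
"movded" has 2 vowels. The stems with 2 vowels (sodew → sodwak, panur → panrak, gaknud → gakndak) delete the last vowel and add -ak.
So movded → movddak.

movddak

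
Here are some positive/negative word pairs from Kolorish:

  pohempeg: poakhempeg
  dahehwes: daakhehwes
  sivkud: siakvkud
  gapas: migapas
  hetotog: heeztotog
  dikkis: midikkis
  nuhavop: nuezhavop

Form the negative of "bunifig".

"bunifig" has last vowel 'i'. The one such stem in the data (dikkis → midikkis) adds the prefix mi-, so the same rule applies.
The other patterns: stems whose last vowel is 'e' or 'u' insert -ak- after the first vowel; stems whose last vowel is 'o' insert -ez- after the first vowel.
So bunifig → mibunifig.

mibunifig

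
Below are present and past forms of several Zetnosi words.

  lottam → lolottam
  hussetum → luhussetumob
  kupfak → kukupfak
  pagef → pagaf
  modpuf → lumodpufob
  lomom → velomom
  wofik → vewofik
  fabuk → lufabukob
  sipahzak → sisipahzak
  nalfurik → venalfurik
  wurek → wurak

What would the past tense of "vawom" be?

vevawom

fabuk and wurek both end in -k yet inflect differently (lufabukob, wurak), so the final letter is not what conditions the rule; the last vowel is.
"vawom" has last vowel 'o'. The one such stem in the data (lomom → velomom) adds the prefix ve-, so the same rule applies.
The other patterns: stems whose last vowel is 'u' add lu- … -ob around the stem; stems whose last vowel is 'e' change the last vowel to 'a'; stems whose last vowel is 'a' repeat the first consonant+vowel as a prefix.
So vawom → vevawom.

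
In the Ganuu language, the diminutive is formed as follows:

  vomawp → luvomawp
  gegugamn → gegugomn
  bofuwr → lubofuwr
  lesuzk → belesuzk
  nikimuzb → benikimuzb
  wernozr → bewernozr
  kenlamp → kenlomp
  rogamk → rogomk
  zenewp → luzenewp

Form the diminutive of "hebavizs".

kenlamp and vomawp both end in -p yet inflect differently (kenlomp, luvomawp), so the final letter is not what conditions the rule; the second-to-last letter is.
"hebavizs" has second-to-last letter 'z'. The stems whose second-to-last letter is 'z' (wernozr → bewernozr, nikimuzb → benikimuzb, lesuzk → belesuzk) add the prefix be-.
So hebavizs → behebavizs.

behebavizs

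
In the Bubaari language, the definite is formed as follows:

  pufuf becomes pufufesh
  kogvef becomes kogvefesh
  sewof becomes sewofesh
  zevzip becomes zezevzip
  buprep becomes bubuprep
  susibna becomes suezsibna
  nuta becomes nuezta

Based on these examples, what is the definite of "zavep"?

zazavep

"zavep" ends in -p. The stems ending in -p (zevzip → zezevzip, buprep → bubuprep) repeat the first consonant+vowel as a prefix.
So zavep → zazavep.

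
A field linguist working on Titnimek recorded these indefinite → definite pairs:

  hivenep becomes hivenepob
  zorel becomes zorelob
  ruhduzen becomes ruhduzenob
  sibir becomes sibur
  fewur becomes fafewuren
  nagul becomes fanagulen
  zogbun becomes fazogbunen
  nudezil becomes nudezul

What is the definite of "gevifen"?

gevifenob

"gevifen" has last vowel 'e'. The stems whose last vowel is 'e' (zorel → zorelob, hivenep → hivenepob, ruhduzen → ruhduzenob) add -ob.
The other patterns: stems whose last vowel is 'u' add fa- … -en around the stem; stems whose last vowel is 'i' change the last vowel to 'u'.
So gevifen → gevifenob.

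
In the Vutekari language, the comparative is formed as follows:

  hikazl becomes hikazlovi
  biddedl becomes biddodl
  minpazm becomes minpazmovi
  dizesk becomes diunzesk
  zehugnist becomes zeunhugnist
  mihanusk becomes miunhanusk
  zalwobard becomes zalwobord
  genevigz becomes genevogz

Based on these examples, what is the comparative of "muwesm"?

muunwesm

hikazl and biddedl both end in -l yet inflect differently (hikazlovi, biddodl), so the final letter is not what conditions the rule; the second-to-last letter is.
"muwesm" has second-to-last letter 's'. The stems whose second-to-last letter is 's' (dizesk → diunzesk, mihanusk → miunhanusk, zehugnist → zeunhugnist) insert -un- after the first vowel.
So muwesm → muunwesm.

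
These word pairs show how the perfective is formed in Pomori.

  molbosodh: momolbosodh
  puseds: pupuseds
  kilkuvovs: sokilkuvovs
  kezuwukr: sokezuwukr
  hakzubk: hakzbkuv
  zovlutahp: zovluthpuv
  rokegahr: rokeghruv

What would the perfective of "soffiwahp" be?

"soffiwahp" has second-to-last letter 'h'. The stems whose second-to-last letter is 'h' (zovlutahp → zovluthpuv, rokegahr → rokeghruv) delete the last vowel and add -uv.
So soffiwahp → soffiwhpuv.

soffiwhpuv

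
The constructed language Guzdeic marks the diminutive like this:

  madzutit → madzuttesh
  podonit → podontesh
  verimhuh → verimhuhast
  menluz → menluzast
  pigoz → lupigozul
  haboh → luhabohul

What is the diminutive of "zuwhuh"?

zuwhuhast

menluz and pigoz both end in -z yet inflect differently (menluzast, lupigozul), so the final letter is not what conditions the rule; the last vowel is.
"zuwhuh" has last vowel 'u'. The stems whose last vowel is 'u' (verimhuh → verimhuhast, menluz → menluzast) add -ast.
So zuwhuh → zuwhuhast.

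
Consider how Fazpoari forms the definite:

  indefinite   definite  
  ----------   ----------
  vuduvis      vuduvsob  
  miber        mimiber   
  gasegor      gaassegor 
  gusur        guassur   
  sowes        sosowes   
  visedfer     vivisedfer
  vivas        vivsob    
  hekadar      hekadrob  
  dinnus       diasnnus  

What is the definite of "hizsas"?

dinnus and sowes both end in -s yet inflect differently (diasnnus, sosowes), so the final letter is not what conditions the rule; the last vowel is.
"hizsas" has last vowel 'a'. The stems whose last vowel is 'a' (vivas → vivsob, hekadar → hekadrob) delete the last vowel and add -ob.
So hizsas → hizssob.

hizssob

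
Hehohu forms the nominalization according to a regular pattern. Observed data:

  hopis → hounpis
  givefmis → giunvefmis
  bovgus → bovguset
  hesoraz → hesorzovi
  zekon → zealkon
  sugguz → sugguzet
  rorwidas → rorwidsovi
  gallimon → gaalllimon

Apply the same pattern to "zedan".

"zedan" has last vowel 'a'. The stems whose last vowel is 'a' (hesoraz → hesorzovi, rorwidas → rorwidsovi) delete the last vowel and add -ovi.
The other patterns: stems whose last vowel is 'u' add -et; stems whose last vowel is 'o' insert -al- after the first vowel; stems whose last vowel is 'i' insert -un- after the first vowel.
So zedan → zednovi.

zednovi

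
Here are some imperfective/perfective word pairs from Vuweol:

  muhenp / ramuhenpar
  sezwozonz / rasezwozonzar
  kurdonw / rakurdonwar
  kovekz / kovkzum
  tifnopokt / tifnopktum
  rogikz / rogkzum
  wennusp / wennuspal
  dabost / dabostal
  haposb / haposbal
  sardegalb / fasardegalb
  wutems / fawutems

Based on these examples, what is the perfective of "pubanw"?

sezwozonz and kovekz both end in -z yet inflect differently (rasezwozonzar, kovkzum), so the final letter is not what conditions the rule; the second-to-last letter is.
"pubanw" has second-to-last letter 'n'. The stems whose second-to-last letter is 'n' (muhenp → ramuhenpar, sezwozonz → rasezwozonzar, kurdonw → rakurdonwar) add ra- … -ar around the stem.
So pubanw → rapubanwar.

rapubanwar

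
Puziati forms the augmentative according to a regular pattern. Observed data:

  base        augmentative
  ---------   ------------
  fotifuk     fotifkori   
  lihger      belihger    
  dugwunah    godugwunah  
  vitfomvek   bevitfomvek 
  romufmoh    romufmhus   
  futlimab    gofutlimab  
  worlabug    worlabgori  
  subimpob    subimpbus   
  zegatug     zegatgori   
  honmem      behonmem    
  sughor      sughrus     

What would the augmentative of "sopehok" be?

sopehkus

fotifuk and vitfomvek both end in -k yet inflect differently (fotifkori, bevitfomvek), so the final letter is not what conditions the rule; the last vowel is.
"sopehok" has last vowel 'o'. The stems whose last vowel is 'o' (subimpob → subimpbus, sughor → sughrus, romufmoh → romufmhus) delete the last vowel and add -us.
The other patterns: stems whose last vowel is 'a' add the prefix go-; stems whose last vowel is 'u' delete the last vowel and add -ori; stems whose last vowel is 'e' add the prefix be-.
So sopehok → sopehkus.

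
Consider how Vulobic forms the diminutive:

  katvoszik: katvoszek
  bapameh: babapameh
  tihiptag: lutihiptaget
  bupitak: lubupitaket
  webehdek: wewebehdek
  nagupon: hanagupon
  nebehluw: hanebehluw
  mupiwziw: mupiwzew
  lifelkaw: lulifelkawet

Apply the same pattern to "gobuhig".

webehdek and bupitak both end in -k yet inflect differently (wewebehdek, lubupitaket), so the final letter is not what conditions the rule; the last vowel is.
"gobuhig" has last vowel 'i'. The stems whose last vowel is 'i' (mupiwziw → mupiwzew, katvoszik → katvoszek) change the last vowel to 'e'.
The other patterns: stems whose last vowel is 'e' repeat the first consonant+vowel as a prefix; stems whose last vowel is 'a' add lu- … -et around the stem; stems whose last vowel is 'o' or 'u' add the prefix ha-.
So gobuhig → gobuheg.

gobuheg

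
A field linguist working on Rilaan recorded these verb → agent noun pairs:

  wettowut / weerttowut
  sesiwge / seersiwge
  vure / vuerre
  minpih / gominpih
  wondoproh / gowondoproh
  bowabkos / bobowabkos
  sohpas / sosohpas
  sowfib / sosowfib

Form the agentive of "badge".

wondoproh and bowabkos both have last vowel 'o' yet inflect differently (gowondoproh, bobowabkos), so the last vowel is not what conditions the rule; the final letter is.
"badge" ends in -e. The stems ending in -e (sesiwge → seersiwge, vure → vuerre) insert -er- after the first vowel.
So badge → baerdge.

baerdge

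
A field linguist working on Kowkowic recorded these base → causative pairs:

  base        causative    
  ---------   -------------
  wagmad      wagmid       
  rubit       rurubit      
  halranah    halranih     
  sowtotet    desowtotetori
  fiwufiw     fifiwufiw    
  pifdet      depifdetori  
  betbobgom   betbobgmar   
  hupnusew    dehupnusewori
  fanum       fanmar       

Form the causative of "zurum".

pifdet and rubit both end in -t yet inflect differently (depifdetori, rurubit), so the final letter is not what conditions the rule; the last vowel is.
"zurum" has last vowel 'u'. The one such stem in the data (fanum → fanmar) deletes the last vowel and adds -ar (as does betbobgom), so the same rule applies.
The other patterns: stems whose last vowel is 'e' add de- … -ori around the stem; stems whose last vowel is 'a' change the last vowel to 'i'; stems whose last vowel is 'i' repeat the first consonant+vowel as a prefix.
So zurum → zurmar.

zurmar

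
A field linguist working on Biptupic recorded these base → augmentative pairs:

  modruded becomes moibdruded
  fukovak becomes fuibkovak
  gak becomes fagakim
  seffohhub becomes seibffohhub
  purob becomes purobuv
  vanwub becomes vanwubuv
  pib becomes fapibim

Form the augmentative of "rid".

pib and vanwub both end in -b yet inflect differently (fapibim, vanwubuv), so the final letter is not what conditions the rule; the number of vowels is.
"rid" has 1 vowel. The stems with 1 vowel (pib → fapibim, gak → fagakim) add fa- … -im around the stem.
So rid → faridim.

faridim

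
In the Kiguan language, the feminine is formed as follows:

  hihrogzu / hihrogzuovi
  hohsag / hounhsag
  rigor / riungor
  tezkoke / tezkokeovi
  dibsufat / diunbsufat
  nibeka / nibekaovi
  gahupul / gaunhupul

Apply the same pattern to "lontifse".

lontifseovi

"lontifse" ends in a vowel. The stems ending in a vowel (tezkoke → tezkokeovi, nibeka → nibekaovi, hihrogzu → hihrogzuovi) add -ovi.
The other pattern: stems ending in a consonant insert -un- after the first vowel.
So lontifse → lontifseovi.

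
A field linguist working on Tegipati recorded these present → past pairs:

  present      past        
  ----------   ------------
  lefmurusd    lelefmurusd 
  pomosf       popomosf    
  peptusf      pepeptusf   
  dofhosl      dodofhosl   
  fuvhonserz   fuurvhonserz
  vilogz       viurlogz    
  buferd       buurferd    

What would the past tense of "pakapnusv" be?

papakapnusv

"pakapnusv" has second-to-last letter 's'. The stems whose second-to-last letter is 's' (lefmurusd → lelefmurusd, pomosf → popomosf, peptusf → pepeptusf) repeat the first consonant+vowel as a prefix.
So pakapnusv → papakapnusv.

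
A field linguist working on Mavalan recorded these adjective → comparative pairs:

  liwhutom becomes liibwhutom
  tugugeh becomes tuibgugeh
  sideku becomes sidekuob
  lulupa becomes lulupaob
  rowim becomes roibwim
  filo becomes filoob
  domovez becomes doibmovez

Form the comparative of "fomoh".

filo and liwhutom both have last vowel 'o' yet inflect differently (filoob, liibwhutom), so the last vowel is not what conditions the rule; whether the stem ends in a vowel or a consonant is.
"fomoh" ends in a consonant. The stems ending in a consonant (domovez → doibmovez, rowim → roibwim, tugugeh → tuibgugeh) insert -ib- after the first vowel.
So fomoh → foibmoh.

foibmoh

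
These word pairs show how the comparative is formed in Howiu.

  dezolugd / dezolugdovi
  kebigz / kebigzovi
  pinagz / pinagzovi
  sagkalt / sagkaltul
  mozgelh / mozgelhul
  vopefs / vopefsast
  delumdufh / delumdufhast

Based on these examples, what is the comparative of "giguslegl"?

"giguslegl" has second-to-last letter 'g'. The stems whose second-to-last letter is 'g' (dezolugd → dezolugdovi, kebigz → kebigzovi, pinagz → pinagzovi) add -ovi.
The other patterns: stems whose second-to-last letter is 'l' add -ul; stems whose second-to-last letter is 'f' add -ast.
So giguslegl → gigusleglovi.

gigusleglovi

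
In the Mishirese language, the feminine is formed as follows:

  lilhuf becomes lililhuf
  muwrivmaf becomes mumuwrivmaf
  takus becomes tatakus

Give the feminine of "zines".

zizines

Every pair shown (lilhuf → lililhuf, muwrivmaf → mumuwrivmaf, takus → tatakus) follows the same rule: repeat the first consonant+vowel as a prefix.
So zines → zizines.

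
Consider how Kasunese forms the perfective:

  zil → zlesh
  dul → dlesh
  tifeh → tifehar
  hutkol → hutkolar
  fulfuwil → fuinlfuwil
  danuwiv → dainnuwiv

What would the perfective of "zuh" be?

zil and hutkol both end in -l yet inflect differently (zlesh, hutkolar), so the final letter is not what conditions the rule; the number of vowels is.
"zuh" has 1 vowel. The stems with 1 vowel (zil → zlesh, dul → dlesh) delete the last vowel and add -esh.
The other patterns: stems with 2 vowels add -ar; stems with 3 vowels insert -in- after the first vowel.
So zuh → zhesh.

zhesh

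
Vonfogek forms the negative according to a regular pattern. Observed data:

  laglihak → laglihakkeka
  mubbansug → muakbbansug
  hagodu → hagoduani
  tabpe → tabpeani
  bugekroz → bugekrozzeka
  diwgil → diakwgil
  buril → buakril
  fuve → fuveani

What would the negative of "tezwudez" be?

tezwudezzeka

hagodu and mubbansug both have last vowel 'u' yet inflect differently (hagoduani, muakbbansug), so the last vowel is not what conditions the rule; the final letter is.
"tezwudez" ends in -z. The one such stem in the data (bugekroz → bugekrozzeka) doubles the final consonant and adds -eka (as does laglihak), so the same rule applies.
The other patterns: stems ending in -e or -u add -ani; stems ending in -g or -l insert -ak- after the first vowel.
So tezwudez → tezwudezzeka.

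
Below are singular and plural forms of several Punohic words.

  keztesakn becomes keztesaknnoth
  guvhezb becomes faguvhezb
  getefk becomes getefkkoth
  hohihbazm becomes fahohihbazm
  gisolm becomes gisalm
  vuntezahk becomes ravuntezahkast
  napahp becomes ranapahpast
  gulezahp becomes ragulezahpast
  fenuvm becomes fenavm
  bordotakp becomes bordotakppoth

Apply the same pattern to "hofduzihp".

rahofduzihpast

gisolm and hohihbazm both end in -m yet inflect differently (gisalm, fahohihbazm), so the final letter is not what conditions the rule; the second-to-last letter is.
"hofduzihp" has second-to-last letter 'h'. The stems whose second-to-last letter is 'h' (gulezahp → ragulezahpast, vuntezahk → ravuntezahkast, napahp → ranapahpast) add ra- … -ast around the stem.
So hofduzihp → rahofduzihpast.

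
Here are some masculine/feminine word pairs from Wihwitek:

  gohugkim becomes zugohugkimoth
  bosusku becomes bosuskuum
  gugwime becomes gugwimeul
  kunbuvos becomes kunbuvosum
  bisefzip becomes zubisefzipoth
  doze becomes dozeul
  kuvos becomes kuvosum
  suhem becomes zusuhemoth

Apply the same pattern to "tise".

doze and suhem both have last vowel 'e' yet inflect differently (dozeul, zusuhemoth), so the last vowel is not what conditions the rule; the final letter is.
"tise" ends in -e. The stems ending in -e (doze → dozeul, gugwime → gugwimeul) add -ul.
The other patterns: stems ending in -s or -u add -um; stems ending in -m or -p add zu- … -oth around the stem.
So tise → tiseul.

tiseul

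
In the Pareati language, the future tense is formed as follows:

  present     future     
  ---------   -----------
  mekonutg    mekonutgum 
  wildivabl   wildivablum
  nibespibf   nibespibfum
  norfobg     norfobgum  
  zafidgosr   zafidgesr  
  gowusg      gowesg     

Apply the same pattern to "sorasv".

mekonutg and gowusg both end in -g yet inflect differently (mekonutgum, gowesg), so the final letter is not what conditions the rule; the second-to-last letter is.
"sorasv" has second-to-last letter 's'. The stems whose second-to-last letter is 's' (zafidgosr → zafidgesr, gowusg → gowesg) change the last vowel to 'e'.
The other pattern: stems whose second-to-last letter is 'b' or 't' add -um.
So sorasv → soresv.

soresv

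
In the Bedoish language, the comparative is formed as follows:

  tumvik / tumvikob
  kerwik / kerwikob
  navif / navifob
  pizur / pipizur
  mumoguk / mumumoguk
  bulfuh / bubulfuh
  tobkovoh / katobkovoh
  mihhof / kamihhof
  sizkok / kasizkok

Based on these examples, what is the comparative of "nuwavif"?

tumvik and mumoguk both end in -k yet inflect differently (tumvikob, mumumoguk), so the final letter is not what conditions the rule; the last vowel is.
"nuwavif" has last vowel 'i'. The stems whose last vowel is 'i' (tumvik → tumvikob, kerwik → kerwikob, navif → navifob) add -ob.
The other patterns: stems whose last vowel is 'u' repeat the first consonant+vowel as a prefix; stems whose last vowel is 'o' add the prefix ka-.
So nuwavif → nuwavifob.

nuwavifob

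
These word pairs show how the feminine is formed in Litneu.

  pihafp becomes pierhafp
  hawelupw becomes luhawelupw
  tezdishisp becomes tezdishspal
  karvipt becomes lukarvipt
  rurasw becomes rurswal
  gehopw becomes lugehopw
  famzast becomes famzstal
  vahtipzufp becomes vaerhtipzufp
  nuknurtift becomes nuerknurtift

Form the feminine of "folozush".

folozshal

vahtipzufp and tezdishisp both end in -p yet inflect differently (vaerhtipzufp, tezdishspal), so the final letter is not what conditions the rule; the second-to-last letter is.
"folozush" has second-to-last letter 's'. The stems whose second-to-last letter is 's' (rurasw → rurswal, tezdishisp → tezdishspal, famzast → famzstal) delete the last vowel and add -al.
The other patterns: stems whose second-to-last letter is 'f' insert -er- after the first vowel; stems whose second-to-last letter is 'p' add the prefix lu-.
So folozush → folozshal.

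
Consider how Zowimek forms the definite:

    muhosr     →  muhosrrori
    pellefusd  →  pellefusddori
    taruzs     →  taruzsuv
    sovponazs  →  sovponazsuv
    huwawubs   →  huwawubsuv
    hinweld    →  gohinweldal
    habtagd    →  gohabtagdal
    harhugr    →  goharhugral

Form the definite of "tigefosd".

tigefosddori

pellefusd and hinweld both end in -d yet inflect differently (pellefusddori, gohinweldal), so the final letter is not what conditions the rule; the second-to-last letter is.
"tigefosd" has second-to-last letter 's'. The stems whose second-to-last letter is 's' (muhosr → muhosrrori, pellefusd → pellefusddori) double the final consonant and add -ori.
The other patterns: stems whose second-to-last letter is 'b' or 'z' add -uv; stems whose second-to-last letter is 'g' or 'l' add go- … -al around the stem.
So tigefosd → tigefosddori.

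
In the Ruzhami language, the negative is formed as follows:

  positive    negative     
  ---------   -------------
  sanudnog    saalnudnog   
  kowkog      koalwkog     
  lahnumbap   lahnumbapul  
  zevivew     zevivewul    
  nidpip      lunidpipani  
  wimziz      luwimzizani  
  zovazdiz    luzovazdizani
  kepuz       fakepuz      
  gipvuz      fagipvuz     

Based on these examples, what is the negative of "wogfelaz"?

wogfelazul

"wogfelaz" has last vowel 'a'. The one such stem in the data (lahnumbap → lahnumbapul) adds -ul, so the same rule applies.
The other patterns: stems whose last vowel is 'o' insert -al- after the first vowel; stems whose last vowel is 'i' add lu- … -ani around the stem; stems whose last vowel is 'u' add the prefix fa-.
So wogfelaz → wogfelazul.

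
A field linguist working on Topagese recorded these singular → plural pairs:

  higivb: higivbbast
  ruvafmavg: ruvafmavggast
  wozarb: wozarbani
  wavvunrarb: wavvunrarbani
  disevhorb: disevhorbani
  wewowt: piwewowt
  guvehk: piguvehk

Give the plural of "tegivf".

tegivffast

higivb and wozarb both end in -b yet inflect differently (higivbbast, wozarbani), so the final letter is not what conditions the rule; the second-to-last letter is.
"tegivf" has second-to-last letter 'v'. The stems whose second-to-last letter is 'v' (higivb → higivbbast, ruvafmavg → ruvafmavggast) double the final consonant and add -ast.
The other patterns: stems whose second-to-last letter is 'r' add -ani; stems whose second-to-last letter is 'h' or 'w' add the prefix pi-.
So tegivf → tegivffast.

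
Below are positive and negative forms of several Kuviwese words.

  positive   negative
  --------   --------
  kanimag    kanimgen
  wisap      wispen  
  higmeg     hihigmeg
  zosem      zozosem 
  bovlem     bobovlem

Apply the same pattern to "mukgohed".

mumukgohed

kanimag and higmeg both end in -g yet inflect differently (kanimgen, hihigmeg), so the final letter is not what conditions the rule; the last vowel is.
"mukgohed" has last vowel 'e'. The stems whose last vowel is 'e' (higmeg → hihigmeg, zosem → zozosem, bovlem → bobovlem) repeat the first consonant+vowel as a prefix.
The other pattern: stems whose last vowel is 'a' delete the last vowel and add -en.
So mukgohed → mumukgohed.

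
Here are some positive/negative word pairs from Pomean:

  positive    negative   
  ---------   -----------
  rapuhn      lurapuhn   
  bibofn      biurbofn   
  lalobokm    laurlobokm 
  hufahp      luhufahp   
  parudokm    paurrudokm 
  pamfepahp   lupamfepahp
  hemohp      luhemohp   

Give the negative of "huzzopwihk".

"huzzopwihk" has second-to-last letter 'h'. The stems whose second-to-last letter is 'h' (rapuhn → lurapuhn, hufahp → luhufahp, hemohp → luhemohp) add the prefix lu-.
The other pattern: stems whose second-to-last letter is 'f' or 'k' insert -ur- after the first vowel.
So huzzopwihk → luhuzzopwihk.

luhuzzopwihk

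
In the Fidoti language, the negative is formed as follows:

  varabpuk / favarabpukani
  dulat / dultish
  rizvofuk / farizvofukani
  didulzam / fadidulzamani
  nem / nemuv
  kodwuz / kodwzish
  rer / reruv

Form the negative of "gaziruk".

fagazirukani

"gaziruk" has 3 vowels. The stems with 3 vowels (rizvofuk → farizvofukani, varabpuk → favarabpukani, didulzam → fadidulzamani) add fa- … -ani around the stem.
So gaziruk → fagazirukani.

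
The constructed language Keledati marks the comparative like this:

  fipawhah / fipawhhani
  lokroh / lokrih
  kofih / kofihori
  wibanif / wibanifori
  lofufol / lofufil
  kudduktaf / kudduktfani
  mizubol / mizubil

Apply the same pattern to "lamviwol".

kofih and lokroh both end in -h yet inflect differently (kofihori, lokrih), so the final letter is not what conditions the rule; the last vowel is.
"lamviwol" has last vowel 'o'. The stems whose last vowel is 'o' (mizubol → mizubil, lokroh → lokrih, lofufol → lofufil) change the last vowel to 'i'.
The other patterns: stems whose last vowel is 'i' add -ori; stems whose last vowel is 'a' delete the last vowel and add -ani.
So lamviwol → lamviwil.

lamviwil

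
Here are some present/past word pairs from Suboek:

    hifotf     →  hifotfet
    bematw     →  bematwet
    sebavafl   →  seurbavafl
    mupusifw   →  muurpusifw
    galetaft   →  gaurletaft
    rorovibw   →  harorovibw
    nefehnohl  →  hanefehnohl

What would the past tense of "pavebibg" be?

hapavebibg

bematw and mupusifw both end in -w yet inflect differently (bematwet, muurpusifw), so the final letter is not what conditions the rule; the second-to-last letter is.
"pavebibg" has second-to-last letter 'b'. The one such stem in the data (rorovibw → harorovibw) adds the prefix ha-, so the same rule applies.
So pavebibg → hapavebibg.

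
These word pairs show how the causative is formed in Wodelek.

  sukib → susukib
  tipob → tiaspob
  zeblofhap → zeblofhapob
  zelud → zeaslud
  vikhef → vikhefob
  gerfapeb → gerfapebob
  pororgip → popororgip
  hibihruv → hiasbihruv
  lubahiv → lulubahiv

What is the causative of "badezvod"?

pororgip and zeblofhap both end in -p yet inflect differently (popororgip, zeblofhapob), so the final letter is not what conditions the rule; the last vowel is.
"badezvod" has last vowel 'o'. The one such stem in the data (tipob → tiaspob) inserts -as- after the first vowel (as do hibihruv, zelud), so the same rule applies.
So badezvod → baasdezvod.

baasdezvod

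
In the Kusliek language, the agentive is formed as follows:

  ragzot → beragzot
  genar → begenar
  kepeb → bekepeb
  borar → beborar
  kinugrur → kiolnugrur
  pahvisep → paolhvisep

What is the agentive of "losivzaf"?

genar and kinugrur both end in -r yet inflect differently (begenar, kiolnugrur), so the final letter is not what conditions the rule; the number of vowels is.
"losivzaf" has 3 vowels. The stems with 3 vowels (kinugrur → kiolnugrur, pahvisep → paolhvisep) insert -ol- after the first vowel.
So losivzaf → loolsivzaf.

loolsivzaf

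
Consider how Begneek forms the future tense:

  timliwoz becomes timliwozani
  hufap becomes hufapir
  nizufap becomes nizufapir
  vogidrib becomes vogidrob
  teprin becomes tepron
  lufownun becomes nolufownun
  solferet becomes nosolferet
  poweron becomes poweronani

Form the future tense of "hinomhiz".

"hinomhiz" has last vowel 'i'. The stems whose last vowel is 'i' (vogidrib → vogidrob, teprin → tepron) change the last vowel to 'o'.
So hinomhiz → hinomhoz.

hinomhoz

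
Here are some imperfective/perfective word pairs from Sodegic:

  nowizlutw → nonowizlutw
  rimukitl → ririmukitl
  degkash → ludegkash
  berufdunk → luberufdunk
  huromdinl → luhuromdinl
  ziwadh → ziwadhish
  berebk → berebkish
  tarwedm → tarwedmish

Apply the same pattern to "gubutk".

"gubutk" has second-to-last letter 't'. The stems whose second-to-last letter is 't' (nowizlutw → nonowizlutw, rimukitl → ririmukitl) repeat the first consonant+vowel as a prefix.
So gubutk → gugubutk.

gugubutk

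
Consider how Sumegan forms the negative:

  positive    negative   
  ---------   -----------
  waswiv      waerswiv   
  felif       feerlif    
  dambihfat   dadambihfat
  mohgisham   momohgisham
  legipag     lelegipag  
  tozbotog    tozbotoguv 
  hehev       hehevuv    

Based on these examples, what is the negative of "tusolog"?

legipag and tozbotog both end in -g yet inflect differently (lelegipag, tozbotoguv), so the final letter is not what conditions the rule; the last vowel is.
"tusolog" has last vowel 'o'. The one such stem in the data (tozbotog → tozbotoguv) adds -uv, so the same rule applies.
So tusolog → tusologuv.

tusologuv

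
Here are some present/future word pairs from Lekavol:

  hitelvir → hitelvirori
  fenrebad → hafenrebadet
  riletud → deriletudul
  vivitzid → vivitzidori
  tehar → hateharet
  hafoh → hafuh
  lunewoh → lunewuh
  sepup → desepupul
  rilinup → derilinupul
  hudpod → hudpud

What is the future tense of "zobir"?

zobirori

vivitzid and riletud both end in -d yet inflect differently (vivitzidori, deriletudul), so the final letter is not what conditions the rule; the last vowel is.
"zobir" has last vowel 'i'. The stems whose last vowel is 'i' (vivitzid → vivitzidori, hitelvir → hitelvirori) add -ori.
So zobir → zobirori.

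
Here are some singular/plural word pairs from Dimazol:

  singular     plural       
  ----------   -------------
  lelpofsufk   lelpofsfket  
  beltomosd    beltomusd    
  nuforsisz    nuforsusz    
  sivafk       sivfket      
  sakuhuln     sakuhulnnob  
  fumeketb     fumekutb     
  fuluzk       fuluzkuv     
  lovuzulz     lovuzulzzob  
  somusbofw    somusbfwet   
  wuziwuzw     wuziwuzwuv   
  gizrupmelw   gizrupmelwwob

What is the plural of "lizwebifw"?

lizwebfwet

gizrupmelw and somusbofw both end in -w yet inflect differently (gizrupmelwwob, somusbfwet), so the final letter is not what conditions the rule; the second-to-last letter is.
"lizwebifw" has second-to-last letter 'f'. The stems whose second-to-last letter is 'f' (somusbofw → somusbfwet, sivafk → sivfket, lelpofsufk → lelpofsfket) delete the last vowel and add -et.
The other patterns: stems whose second-to-last letter is 'l' double the final consonant and add -ob; stems whose second-to-last letter is 'z' add -uv; stems whose second-to-last letter is 's' or 't' change the last vowel to 'u'.
So lizwebifw → lizwebfwet.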